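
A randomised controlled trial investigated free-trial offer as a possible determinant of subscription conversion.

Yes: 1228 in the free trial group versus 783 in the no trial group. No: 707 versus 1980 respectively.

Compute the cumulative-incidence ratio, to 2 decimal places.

From the description: a = 1228, b = 707, c = 783, d = 1980.
Risk in exposed = 1228/1935 = 0.63463; risk in unexposed = 783/2763 = 0.28339.
RR = 0.63463 / 0.28339 = 2.23942
The risk among the exposed is 2.24 times that among the unexposed.

2.24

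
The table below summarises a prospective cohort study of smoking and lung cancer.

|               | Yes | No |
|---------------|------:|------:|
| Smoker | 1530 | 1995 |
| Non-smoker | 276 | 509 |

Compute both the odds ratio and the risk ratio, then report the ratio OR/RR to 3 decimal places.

1.146

Cells: a = 1530, b = 1995, c = 276, d = 509.
OR = (1530·509)/(1995·276) = 778770/550620 = 1.41435
Risk in exposed = 1530/3525 = 0.43404; risk in unexposed = 276/785 = 0.35159; RR = 1.23451
OR/RR = 1.41435 / 1.23451 = 1.14568
The outcome is not rare, so the OR lies further from 1 than the RR.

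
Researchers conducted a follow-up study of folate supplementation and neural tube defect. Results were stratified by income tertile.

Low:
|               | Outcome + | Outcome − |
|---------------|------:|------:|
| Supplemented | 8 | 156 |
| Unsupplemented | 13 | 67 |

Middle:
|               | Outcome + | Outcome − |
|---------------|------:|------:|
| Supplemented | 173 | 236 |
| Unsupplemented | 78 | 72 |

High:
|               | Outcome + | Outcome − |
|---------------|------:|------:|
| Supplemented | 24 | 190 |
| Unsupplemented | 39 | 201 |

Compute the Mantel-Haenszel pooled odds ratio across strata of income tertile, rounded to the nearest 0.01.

OR_MH = Σ(aᵢdᵢ/nᵢ) / Σ(bᵢcᵢ/nᵢ), where nᵢ is the stratum total.
Stratum 1 (Low): n = 244; a·d/n = 8·67/244 = 2.1967; b·c/n = 156·13/244 = 8.3115
Stratum 2 (Middle): n = 559; a·d/n = 173·72/559 = 22.2826; b·c/n = 236·78/559 = 32.9302
Stratum 3 (High): n = 454; a·d/n = 24·201/454 = 10.6256; b·c/n = 190·39/454 = 16.3216
OR_MH = (2.1967 + 22.2826 + 10.6256) / (8.3115 + 32.9302 + 16.3216) = 35.1049 / 57.5633 = 0.60985

0.61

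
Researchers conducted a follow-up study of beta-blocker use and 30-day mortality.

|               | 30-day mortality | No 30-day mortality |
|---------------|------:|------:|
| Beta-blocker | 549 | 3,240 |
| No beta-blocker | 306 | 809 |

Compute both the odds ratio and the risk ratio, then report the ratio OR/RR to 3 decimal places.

Cells: a = 549, b = 3240, c = 306, d = 809.
OR = (549·809)/(3240·306) = 444141/991440 = 0.44798
Risk in exposed = 549/3789 = 0.14489; risk in unexposed = 306/1115 = 0.27444; RR = 0.52796
OR/RR = 0.44798 / 0.52796 = 0.84850
The outcome is not rare, so the OR lies further from 1 than the RR.

0.849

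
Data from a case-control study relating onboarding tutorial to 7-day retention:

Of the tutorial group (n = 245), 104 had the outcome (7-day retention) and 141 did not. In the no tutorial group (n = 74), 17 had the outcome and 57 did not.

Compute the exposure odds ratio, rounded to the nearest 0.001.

2.473

From the description: a = 104, b = 141, c = 17, d = 57.
OR = (a·d)/(b·c) = (104 × 57) / (141 × 17) = 5928 / 2397 = 2.47309
The odds of 7-day retention are about 2.47 times as high in the tutorial group.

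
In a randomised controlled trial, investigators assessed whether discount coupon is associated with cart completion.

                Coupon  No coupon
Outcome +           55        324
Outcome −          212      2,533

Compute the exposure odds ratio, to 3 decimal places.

Reading the table with exposure as columns: a = 55 (Coupon, case), b = 212 (Coupon, non-case), c = 324 (No coupon, case), d = 2533.
OR = (a·d)/(b·c) = (55 × 2533) / (212 × 324) = 139315 / 68688 = 2.02823
The odds of cart completion are about 2.03 times as high in the coupon group.

2.028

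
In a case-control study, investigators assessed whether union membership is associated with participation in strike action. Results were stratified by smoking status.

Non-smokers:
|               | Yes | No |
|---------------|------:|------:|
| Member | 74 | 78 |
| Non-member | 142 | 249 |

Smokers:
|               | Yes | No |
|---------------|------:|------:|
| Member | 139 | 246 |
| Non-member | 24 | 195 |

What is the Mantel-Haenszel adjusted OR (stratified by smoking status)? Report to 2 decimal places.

2.61

OR_MH = Σ(aᵢdᵢ/nᵢ) / Σ(bᵢcᵢ/nᵢ), where nᵢ is the stratum total.
Stratum 1 (Non-smokers): n = 543; a·d/n = 74·249/543 = 33.9337; b·c/n = 78·142/543 = 20.3978
Stratum 2 (Smokers): n = 604; a·d/n = 139·195/604 = 44.8758; b·c/n = 246·24/604 = 9.7748
OR_MH = (33.9337 + 44.8758) / (20.3978 + 9.7748) = 78.8095 / 30.1726 = 2.61195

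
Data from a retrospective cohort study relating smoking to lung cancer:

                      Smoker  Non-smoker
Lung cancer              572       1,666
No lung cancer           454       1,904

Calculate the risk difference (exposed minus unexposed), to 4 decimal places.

Reading the table with exposure as columns: a = 572 (Smoker, case), b = 454 (Smoker, non-case), c = 1666 (Non-smoker, case), d = 1904.
Risk in exposed = 572/1026 = 0.557505; risk in unexposed = 1666/3570 = 0.466667.
Risk difference = 0.557505 − 0.466667 = 0.090838

0.0908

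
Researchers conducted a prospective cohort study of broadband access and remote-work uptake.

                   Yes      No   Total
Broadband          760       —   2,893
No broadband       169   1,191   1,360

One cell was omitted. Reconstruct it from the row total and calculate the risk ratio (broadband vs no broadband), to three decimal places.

2.114

The missing cell is in the exposed row: 2893 − 760 = 2133.
So a = 760, b = 2133, c = 169, d = 1191.
RR = [a/(a+b)] / [c/(c+d)] = (760/2893) / (169/1360) = 0.26270/0.12426 = 2.11406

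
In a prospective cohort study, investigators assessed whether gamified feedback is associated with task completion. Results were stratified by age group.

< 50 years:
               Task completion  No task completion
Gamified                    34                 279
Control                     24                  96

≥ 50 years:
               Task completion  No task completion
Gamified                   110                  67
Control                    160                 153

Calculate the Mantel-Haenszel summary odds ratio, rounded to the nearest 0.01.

1.12

OR_MH = Σ(aᵢdᵢ/nᵢ) / Σ(bᵢcᵢ/nᵢ), where nᵢ is the stratum total.
Stratum 1 (< 50 years): n = 433; a·d/n = 34·96/433 = 7.5381; b·c/n = 279·24/433 = 15.4642
Stratum 2 (≥ 50 years): n = 490; a·d/n = 110·153/490 = 34.3469; b·c/n = 67·160/490 = 21.8776
OR_MH = (7.5381 + 34.3469) / (15.4642 + 21.8776) = 41.8850 / 37.3418 = 1.12167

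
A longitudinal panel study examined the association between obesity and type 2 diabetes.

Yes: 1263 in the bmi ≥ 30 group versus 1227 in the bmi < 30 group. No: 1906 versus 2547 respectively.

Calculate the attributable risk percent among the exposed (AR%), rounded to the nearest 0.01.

From the description: a = 1263, b = 1906, c = 1227, d = 2547.
Risk in exposed = 1263/3169 = 0.39855; risk in unexposed = 1227/3774 = 0.32512.
RR = 0.39855/0.32512 = 1.22585
AR% = (RR − 1)/RR × 100 = (1.22585 − 1)/1.22585 × 100 = 18.4242%

18.42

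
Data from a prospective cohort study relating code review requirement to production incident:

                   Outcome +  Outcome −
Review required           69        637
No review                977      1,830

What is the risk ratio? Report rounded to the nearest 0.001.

Cells: a = 69, b = 637, c = 977, d = 1830.
Risk in exposed = 69/706 = 0.09773; risk in unexposed = 977/2807 = 0.34806.
RR = 0.09773 / 0.34806 = 0.28080
The risk is 72% lower among the exposed than among the unexposed.

0.281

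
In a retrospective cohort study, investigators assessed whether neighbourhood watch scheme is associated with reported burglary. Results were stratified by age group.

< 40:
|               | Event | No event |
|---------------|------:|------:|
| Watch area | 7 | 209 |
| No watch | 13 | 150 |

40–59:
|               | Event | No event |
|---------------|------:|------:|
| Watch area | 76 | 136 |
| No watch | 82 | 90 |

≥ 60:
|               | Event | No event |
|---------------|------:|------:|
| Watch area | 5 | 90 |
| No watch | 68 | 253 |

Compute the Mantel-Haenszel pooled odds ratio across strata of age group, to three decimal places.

OR_MH = Σ(aᵢdᵢ/nᵢ) / Σ(bᵢcᵢ/nᵢ), where nᵢ is the stratum total.
Stratum 1 (< 40): n = 379; a·d/n = 7·150/379 = 2.7704; b·c/n = 209·13/379 = 7.1689
Stratum 2 (40–59): n = 384; a·d/n = 76·90/384 = 17.8125; b·c/n = 136·82/384 = 29.0417
Stratum 3 (≥ 60): n = 416; a·d/n = 5·253/416 = 3.0409; b·c/n = 90·68/416 = 14.7115
OR_MH = (2.7704 + 17.8125 + 3.0409) / (7.1689 + 29.0417 + 14.7115) = 23.6238 / 50.9221 = 0.46392

0.464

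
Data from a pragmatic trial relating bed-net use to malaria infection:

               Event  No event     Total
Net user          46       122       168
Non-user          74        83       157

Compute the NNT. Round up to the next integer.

Risk in treated group = 46/168 = 0.27381; risk in control = 74/157 = 0.47134.
Absolute risk reduction = 0.47134 − 0.27381 = 0.19753
NNT = 1 / ARR = 1 / 0.19753 = 5.063 → round up → 6

6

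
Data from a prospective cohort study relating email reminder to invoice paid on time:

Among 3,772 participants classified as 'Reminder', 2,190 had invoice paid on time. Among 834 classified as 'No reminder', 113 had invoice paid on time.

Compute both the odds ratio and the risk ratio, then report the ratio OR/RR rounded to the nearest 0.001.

From the description: a = 2190, b = 1582, c = 113, d = 721.
OR = (2190·721)/(1582·113) = 1578990/178766 = 8.83272
Risk in exposed = 2190/3772 = 0.58059; risk in unexposed = 113/834 = 0.13549; RR = 4.28509
OR/RR = 8.83272 / 4.28509 = 2.06127
The outcome is not rare, so the OR lies further from 1 than the RR.

2.061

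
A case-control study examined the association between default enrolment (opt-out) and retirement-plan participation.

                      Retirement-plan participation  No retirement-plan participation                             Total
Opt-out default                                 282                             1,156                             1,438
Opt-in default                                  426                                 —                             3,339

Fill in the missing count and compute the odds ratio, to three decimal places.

1.668

The missing cell is in the unexposed row: 3339 − 426 = 2913.
So a = 282, b = 1156, c = 426, d = 2913.
OR = (a·d)/(b·c) = (282 × 2913) / (1156 × 426) = 821466 / 492456 = 1.66810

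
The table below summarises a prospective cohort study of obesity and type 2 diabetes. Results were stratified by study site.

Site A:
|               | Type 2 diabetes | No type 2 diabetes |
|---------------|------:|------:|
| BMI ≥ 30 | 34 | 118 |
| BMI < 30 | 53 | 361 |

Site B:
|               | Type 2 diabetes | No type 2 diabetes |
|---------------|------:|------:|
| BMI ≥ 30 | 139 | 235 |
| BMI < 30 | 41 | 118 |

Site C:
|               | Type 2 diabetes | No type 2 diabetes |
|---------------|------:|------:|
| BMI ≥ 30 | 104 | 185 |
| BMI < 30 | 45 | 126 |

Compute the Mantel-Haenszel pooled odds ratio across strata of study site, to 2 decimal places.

OR_MH = Σ(aᵢdᵢ/nᵢ) / Σ(bᵢcᵢ/nᵢ), where nᵢ is the stratum total.
Stratum 1 (Site A): n = 566; a·d/n = 34·361/566 = 21.6855; b·c/n = 118·53/566 = 11.0495
Stratum 2 (Site B): n = 533; a·d/n = 139·118/533 = 30.7730; b·c/n = 235·41/533 = 18.0769
Stratum 3 (Site C): n = 460; a·d/n = 104·126/460 = 28.4870; b·c/n = 185·45/460 = 18.0978
OR_MH = (21.6855 + 30.7730 + 28.4870) / (11.0495 + 18.0769 + 18.0978) = 80.9455 / 47.2242 = 1.71407

1.71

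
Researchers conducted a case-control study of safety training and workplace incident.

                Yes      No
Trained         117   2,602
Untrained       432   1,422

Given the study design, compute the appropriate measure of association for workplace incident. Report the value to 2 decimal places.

Cells: a = 117, b = 2602, c = 432, d = 1422.
This is a case-control study: participants were sampled on outcome status, so risks in the source population cannot be estimated directly — relative risk is not valid here. The odds ratio is the appropriate measure.
OR = (a·d)/(b·c) = (117 × 1422) / (2602 × 432) = 166374 / 1124064 = 0.14801

0.15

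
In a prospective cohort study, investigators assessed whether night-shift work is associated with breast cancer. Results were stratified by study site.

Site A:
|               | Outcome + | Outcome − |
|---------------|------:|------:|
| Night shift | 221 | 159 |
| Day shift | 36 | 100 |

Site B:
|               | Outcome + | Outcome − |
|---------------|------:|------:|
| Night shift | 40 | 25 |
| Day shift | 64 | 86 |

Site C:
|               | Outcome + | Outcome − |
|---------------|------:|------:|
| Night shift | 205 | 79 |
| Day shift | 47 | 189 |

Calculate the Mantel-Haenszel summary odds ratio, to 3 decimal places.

OR_MH = Σ(aᵢdᵢ/nᵢ) / Σ(bᵢcᵢ/nᵢ), where nᵢ is the stratum total.
Stratum 1 (Site A): n = 516; a·d/n = 221·100/516 = 42.8295; b·c/n = 159·36/516 = 11.0930
Stratum 2 (Site B): n = 215; a·d/n = 40·86/215 = 16.0000; b·c/n = 25·64/215 = 7.4419
Stratum 3 (Site C): n = 520; a·d/n = 205·189/520 = 74.5096; b·c/n = 79·47/520 = 7.1404
OR_MH = (42.8295 + 16.0000 + 74.5096) / (11.0930 + 7.4419 + 7.1404) = 133.3391 / 25.6753 = 5.19329

5.193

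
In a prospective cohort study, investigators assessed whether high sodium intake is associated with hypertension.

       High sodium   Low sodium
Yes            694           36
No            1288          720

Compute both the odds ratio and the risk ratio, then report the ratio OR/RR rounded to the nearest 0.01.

1.47

Reading the table with exposure as columns: a = 694 (High sodium, case), b = 1288 (High sodium, non-case), c = 36 (Low sodium, case), d = 720.
OR = (694·720)/(1288·36) = 499680/46368 = 10.77640
Risk in exposed = 694/1982 = 0.35015; risk in unexposed = 36/756 = 0.04762; RR = 7.35318
OR/RR = 10.77640 / 7.35318 = 1.46554
The outcome is not rare, so the OR lies further from 1 than the RR.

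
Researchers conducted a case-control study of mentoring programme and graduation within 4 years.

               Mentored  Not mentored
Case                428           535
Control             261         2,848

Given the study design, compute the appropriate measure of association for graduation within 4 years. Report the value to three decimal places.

Reading the table with exposure as columns: a = 428 (Mentored, case), b = 261 (Mentored, non-case), c = 535 (Not mentored, case), d = 2848.
This is a case-control study: participants were sampled on outcome status, so risks in the source population cannot be estimated directly — relative risk is not valid here. The odds ratio is the appropriate measure.
OR = (a·d)/(b·c) = (428 × 2848) / (261 × 535) = 1218944 / 139635 = 8.72950

8.730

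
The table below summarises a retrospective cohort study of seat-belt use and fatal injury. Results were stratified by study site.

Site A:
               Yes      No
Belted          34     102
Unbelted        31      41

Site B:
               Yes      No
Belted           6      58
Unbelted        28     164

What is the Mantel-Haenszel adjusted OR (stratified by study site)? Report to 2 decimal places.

0.49

OR_MH = Σ(aᵢdᵢ/nᵢ) / Σ(bᵢcᵢ/nᵢ), where nᵢ is the stratum total.
Stratum 1 (Site A): n = 208; a·d/n = 34·41/208 = 6.7019; b·c/n = 102·31/208 = 15.2019
Stratum 2 (Site B): n = 256; a·d/n = 6·164/256 = 3.8438; b·c/n = 58·28/256 = 6.3438
OR_MH = (6.7019 + 3.8438) / (15.2019 + 6.3438) = 10.5457 / 21.5457 = 0.48946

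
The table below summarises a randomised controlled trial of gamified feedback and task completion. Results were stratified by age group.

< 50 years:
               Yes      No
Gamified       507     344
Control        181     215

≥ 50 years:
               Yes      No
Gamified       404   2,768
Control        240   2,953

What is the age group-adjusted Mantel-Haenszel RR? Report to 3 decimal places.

1.496

RR_MH = Σ(aᵢ·n₀ᵢ/nᵢ) / Σ(cᵢ·n₁ᵢ/nᵢ), with n₁ᵢ = aᵢ+bᵢ (exposed), n₀ᵢ = cᵢ+dᵢ (unexposed), nᵢ = n₁ᵢ+n₀ᵢ.
Stratum 1 (< 50 years): n₁ = 851, n₀ = 396, n = 1247; a·n₀/n = 507·396/1247 = 161.0040; c·n₁/n = 181·851/1247 = 123.5213
Stratum 2 (≥ 50 years): n₁ = 3172, n₀ = 3193, n = 6365; a·n₀/n = 404·3193/6365 = 202.6665; c·n₁/n = 240·3172/6365 = 119.6041
RR_MH = (161.0040 + 202.6665) / (123.5213 + 119.6041) = 363.6705 / 243.1253 = 1.49581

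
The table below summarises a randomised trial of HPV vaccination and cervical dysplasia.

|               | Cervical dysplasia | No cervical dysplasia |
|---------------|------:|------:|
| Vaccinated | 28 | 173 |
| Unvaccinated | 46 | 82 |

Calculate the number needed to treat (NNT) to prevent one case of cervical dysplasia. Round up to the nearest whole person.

Risk in treated group = 28/201 = 0.13930; risk in control = 46/128 = 0.35938.
Absolute risk reduction = 0.35938 − 0.13930 = 0.22007
NNT = 1 / ARR = 1 / 0.22007 = 4.544 → round up → 5

5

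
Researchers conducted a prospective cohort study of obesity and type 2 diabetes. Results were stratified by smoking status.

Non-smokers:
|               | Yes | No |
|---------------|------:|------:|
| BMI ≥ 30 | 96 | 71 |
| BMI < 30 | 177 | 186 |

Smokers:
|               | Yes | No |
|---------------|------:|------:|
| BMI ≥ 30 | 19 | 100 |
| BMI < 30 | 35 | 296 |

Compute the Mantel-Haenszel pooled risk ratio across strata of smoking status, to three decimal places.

1.226

RR_MH = Σ(aᵢ·n₀ᵢ/nᵢ) / Σ(cᵢ·n₁ᵢ/nᵢ), with n₁ᵢ = aᵢ+bᵢ (exposed), n₀ᵢ = cᵢ+dᵢ (unexposed), nᵢ = n₁ᵢ+n₀ᵢ.
Stratum 1 (Non-smokers): n₁ = 167, n₀ = 363, n = 530; a·n₀/n = 96·363/530 = 65.7509; c·n₁/n = 177·167/530 = 55.7717
Stratum 2 (Smokers): n₁ = 119, n₀ = 331, n = 450; a·n₀/n = 19·331/450 = 13.9756; c·n₁/n = 35·119/450 = 9.2556
RR_MH = (65.7509 + 13.9756) / (55.7717 + 9.2556) = 79.7265 / 65.0273 = 1.22605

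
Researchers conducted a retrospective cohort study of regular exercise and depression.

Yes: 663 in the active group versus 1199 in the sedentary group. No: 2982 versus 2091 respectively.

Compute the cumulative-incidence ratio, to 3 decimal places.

From the description: a = 663, b = 2982, c = 1199, d = 2091.
Risk in exposed = 663/3645 = 0.18189; risk in unexposed = 1199/3290 = 0.36444.
RR = 0.18189 / 0.36444 = 0.49911
The risk is 50% lower among the exposed than among the unexposed.

0.499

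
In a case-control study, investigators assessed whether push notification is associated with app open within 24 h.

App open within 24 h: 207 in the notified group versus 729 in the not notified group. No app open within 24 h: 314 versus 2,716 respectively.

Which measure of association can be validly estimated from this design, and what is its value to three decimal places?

2.456

From the description: a = 207, b = 314, c = 729, d = 2716.
This is a case-control study: participants were sampled on outcome status, so risks in the source population cannot be estimated directly — relative risk is not valid here. The odds ratio is the appropriate measure.
OR = (a·d)/(b·c) = (207 × 2716) / (314 × 729) = 562212 / 228906 = 2.45608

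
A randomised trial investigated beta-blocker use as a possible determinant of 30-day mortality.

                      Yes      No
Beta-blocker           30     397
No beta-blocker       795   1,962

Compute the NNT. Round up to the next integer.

5

Risk in treated group = 30/427 = 0.07026; risk in control = 795/2757 = 0.28836.
Absolute risk reduction = 0.28836 − 0.07026 = 0.21810
NNT = 1 / ARR = 1 / 0.21810 = 4.585 → round up → 5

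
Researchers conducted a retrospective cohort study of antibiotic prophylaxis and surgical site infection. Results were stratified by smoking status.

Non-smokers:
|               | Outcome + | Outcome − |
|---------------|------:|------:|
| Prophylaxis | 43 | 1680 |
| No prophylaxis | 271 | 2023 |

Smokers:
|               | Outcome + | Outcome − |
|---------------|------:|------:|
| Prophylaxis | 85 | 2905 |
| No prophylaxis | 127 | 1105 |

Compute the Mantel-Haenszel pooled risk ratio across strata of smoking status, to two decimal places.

RR_MH = Σ(aᵢ·n₀ᵢ/nᵢ) / Σ(cᵢ·n₁ᵢ/nᵢ), with n₁ᵢ = aᵢ+bᵢ (exposed), n₀ᵢ = cᵢ+dᵢ (unexposed), nᵢ = n₁ᵢ+n₀ᵢ.
Stratum 1 (Non-smokers): n₁ = 1723, n₀ = 2294, n = 4017; a·n₀/n = 43·2294/4017 = 24.5561; c·n₁/n = 271·1723/4017 = 116.2392
Stratum 2 (Smokers): n₁ = 2990, n₀ = 1232, n = 4222; a·n₀/n = 85·1232/4222 = 24.8034; c·n₁/n = 127·2990/4222 = 89.9408
RR_MH = (24.5561 + 24.8034) / (116.2392 + 89.9408) = 49.3595 / 206.1800 = 0.23940

0.24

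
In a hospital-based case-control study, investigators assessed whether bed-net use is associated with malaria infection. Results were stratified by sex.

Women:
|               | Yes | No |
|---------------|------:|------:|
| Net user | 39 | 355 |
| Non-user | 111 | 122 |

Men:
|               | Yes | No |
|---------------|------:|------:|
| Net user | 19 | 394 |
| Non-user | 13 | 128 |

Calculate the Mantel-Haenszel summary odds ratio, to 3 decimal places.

OR_MH = Σ(aᵢdᵢ/nᵢ) / Σ(bᵢcᵢ/nᵢ), where nᵢ is the stratum total.
Stratum 1 (Women): n = 627; a·d/n = 39·122/627 = 7.5885; b·c/n = 355·111/627 = 62.8469
Stratum 2 (Men): n = 554; a·d/n = 19·128/554 = 4.3899; b·c/n = 394·13/554 = 9.2455
OR_MH = (7.5885 + 4.3899) / (62.8469 + 9.2455) = 11.9784 / 72.0924 = 0.16615

0.166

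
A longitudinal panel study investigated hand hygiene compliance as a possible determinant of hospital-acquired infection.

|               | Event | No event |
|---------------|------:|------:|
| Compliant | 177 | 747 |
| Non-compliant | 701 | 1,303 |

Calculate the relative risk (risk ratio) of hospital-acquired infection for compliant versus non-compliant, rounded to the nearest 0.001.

Cells: a = 177, b = 747, c = 701, d = 1303.
Risk in exposed = 177/924 = 0.19156; risk in unexposed = 701/2004 = 0.34980.
RR = 0.19156 / 0.34980 = 0.54762
The risk is 45% lower among the exposed than among the unexposed.

0.548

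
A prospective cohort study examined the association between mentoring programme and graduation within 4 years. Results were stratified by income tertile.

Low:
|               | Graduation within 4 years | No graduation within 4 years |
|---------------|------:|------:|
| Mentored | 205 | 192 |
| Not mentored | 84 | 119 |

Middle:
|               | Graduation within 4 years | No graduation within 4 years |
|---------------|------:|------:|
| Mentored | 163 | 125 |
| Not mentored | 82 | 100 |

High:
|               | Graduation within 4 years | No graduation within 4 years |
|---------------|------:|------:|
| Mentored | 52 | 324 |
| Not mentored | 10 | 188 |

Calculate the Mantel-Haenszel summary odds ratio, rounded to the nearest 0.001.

OR_MH = Σ(aᵢdᵢ/nᵢ) / Σ(bᵢcᵢ/nᵢ), where nᵢ is the stratum total.
Stratum 1 (Low): n = 600; a·d/n = 205·119/600 = 40.6583; b·c/n = 192·84/600 = 26.8800
Stratum 2 (Middle): n = 470; a·d/n = 163·100/470 = 34.6809; b·c/n = 125·82/470 = 21.8085
Stratum 3 (High): n = 574; a·d/n = 52·188/574 = 17.0314; b·c/n = 324·10/574 = 5.6446
OR_MH = (40.6583 + 34.6809 + 17.0314) / (26.8800 + 21.8085 + 5.6446) = 92.3705 / 54.3331 = 1.70008

1.700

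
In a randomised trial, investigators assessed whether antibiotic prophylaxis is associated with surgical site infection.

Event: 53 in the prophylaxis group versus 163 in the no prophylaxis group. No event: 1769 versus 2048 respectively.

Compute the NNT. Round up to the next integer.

23

Risk in treated group = 53/1822 = 0.02909; risk in control = 163/2211 = 0.07372.
Absolute risk reduction = 0.07372 − 0.02909 = 0.04463
NNT = 1 / ARR = 1 / 0.04463 = 22.405 → round up → 23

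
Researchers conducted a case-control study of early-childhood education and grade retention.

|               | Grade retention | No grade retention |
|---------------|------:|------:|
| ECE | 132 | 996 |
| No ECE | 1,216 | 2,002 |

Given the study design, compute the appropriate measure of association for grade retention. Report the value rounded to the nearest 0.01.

0.22

Cells: a = 132, b = 996, c = 1216, d = 2002.
This is a case-control study: participants were sampled on outcome status, so risks in the source population cannot be estimated directly — relative risk is not valid here. The odds ratio is the appropriate measure.
OR = (a·d)/(b·c) = (132 × 2002) / (996 × 1216) = 264264 / 1211136 = 0.21820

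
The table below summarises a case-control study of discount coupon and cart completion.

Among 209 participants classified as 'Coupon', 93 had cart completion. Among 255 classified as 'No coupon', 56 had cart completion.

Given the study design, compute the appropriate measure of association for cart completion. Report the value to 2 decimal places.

2.85

From the description: a = 93, b = 116, c = 56, d = 199.
This is a case-control study: participants were sampled on outcome status, so risks in the source population cannot be estimated directly — relative risk is not valid here. The odds ratio is the appropriate measure.
OR = (a·d)/(b·c) = (93 × 199) / (116 × 56) = 18507 / 6496 = 2.84898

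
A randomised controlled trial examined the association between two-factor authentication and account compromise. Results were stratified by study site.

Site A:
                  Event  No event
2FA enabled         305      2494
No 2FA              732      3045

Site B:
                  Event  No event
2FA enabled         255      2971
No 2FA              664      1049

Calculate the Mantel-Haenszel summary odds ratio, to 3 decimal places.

0.289

OR_MH = Σ(aᵢdᵢ/nᵢ) / Σ(bᵢcᵢ/nᵢ), where nᵢ is the stratum total.
Stratum 1 (Site A): n = 6576; a·d/n = 305·3045/6576 = 141.2295; b·c/n = 2494·732/6576 = 277.6168
Stratum 2 (Site B): n = 4939; a·d/n = 255·1049/4939 = 54.1597; b·c/n = 2971·664/4939 = 399.4217
OR_MH = (141.2295 + 54.1597) / (277.6168 + 399.4217) = 195.3892 / 677.0385 = 0.28859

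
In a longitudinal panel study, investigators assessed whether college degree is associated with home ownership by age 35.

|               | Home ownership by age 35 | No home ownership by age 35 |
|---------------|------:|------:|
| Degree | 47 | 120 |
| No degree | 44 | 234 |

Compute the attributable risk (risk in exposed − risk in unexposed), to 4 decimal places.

Cells: a = 47, b = 120, c = 44, d = 234.
Risk in exposed = 47/167 = 0.281437; risk in unexposed = 44/278 = 0.158273.
Risk difference = 0.281437 − 0.158273 = 0.123164

0.1232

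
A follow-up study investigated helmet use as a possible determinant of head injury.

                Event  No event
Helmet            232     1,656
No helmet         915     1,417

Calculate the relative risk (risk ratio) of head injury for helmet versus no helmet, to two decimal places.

Cells: a = 232, b = 1656, c = 915, d = 1417.
Risk in exposed = 232/1888 = 0.12288; risk in unexposed = 915/2332 = 0.39237.
RR = 0.12288 / 0.39237 = 0.31318
The risk is 69% lower among the exposed than among the unexposed.

0.31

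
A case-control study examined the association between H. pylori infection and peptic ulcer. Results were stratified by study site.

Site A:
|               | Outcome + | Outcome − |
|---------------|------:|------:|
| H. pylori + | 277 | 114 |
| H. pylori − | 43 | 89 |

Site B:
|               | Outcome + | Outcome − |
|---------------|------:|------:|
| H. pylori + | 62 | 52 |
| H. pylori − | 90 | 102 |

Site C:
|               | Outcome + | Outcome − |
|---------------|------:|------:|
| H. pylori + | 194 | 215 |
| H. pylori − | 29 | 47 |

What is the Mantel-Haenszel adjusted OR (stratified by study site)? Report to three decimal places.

2.308

OR_MH = Σ(aᵢdᵢ/nᵢ) / Σ(bᵢcᵢ/nᵢ), where nᵢ is the stratum total.
Stratum 1 (Site A): n = 523; a·d/n = 277·89/523 = 47.1377; b·c/n = 114·43/523 = 9.3728
Stratum 2 (Site B): n = 306; a·d/n = 62·102/306 = 20.6667; b·c/n = 52·90/306 = 15.2941
Stratum 3 (Site C): n = 485; a·d/n = 194·47/485 = 18.8000; b·c/n = 215·29/485 = 12.8557
OR_MH = (47.1377 + 20.6667 + 18.8000) / (9.3728 + 15.2941 + 12.8557) = 86.6043 / 37.5226 = 2.30806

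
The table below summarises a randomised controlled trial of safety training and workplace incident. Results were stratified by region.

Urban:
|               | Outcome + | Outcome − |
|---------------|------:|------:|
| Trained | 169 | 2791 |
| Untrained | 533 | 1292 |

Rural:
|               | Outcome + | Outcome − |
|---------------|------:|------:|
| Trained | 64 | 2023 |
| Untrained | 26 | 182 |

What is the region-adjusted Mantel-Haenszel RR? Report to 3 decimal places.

0.199

RR_MH = Σ(aᵢ·n₀ᵢ/nᵢ) / Σ(cᵢ·n₁ᵢ/nᵢ), with n₁ᵢ = aᵢ+bᵢ (exposed), n₀ᵢ = cᵢ+dᵢ (unexposed), nᵢ = n₁ᵢ+n₀ᵢ.
Stratum 1 (Urban): n₁ = 2960, n₀ = 1825, n = 4785; a·n₀/n = 169·1825/4785 = 64.4566; c·n₁/n = 533·2960/4785 = 329.7137
Stratum 2 (Rural): n₁ = 2087, n₀ = 208, n = 2295; a·n₀/n = 64·208/2295 = 5.8004; c·n₁/n = 26·2087/2295 = 23.6436
RR_MH = (64.4566 + 5.8004) / (329.7137 + 23.6436) = 70.2571 / 353.3573 = 0.19883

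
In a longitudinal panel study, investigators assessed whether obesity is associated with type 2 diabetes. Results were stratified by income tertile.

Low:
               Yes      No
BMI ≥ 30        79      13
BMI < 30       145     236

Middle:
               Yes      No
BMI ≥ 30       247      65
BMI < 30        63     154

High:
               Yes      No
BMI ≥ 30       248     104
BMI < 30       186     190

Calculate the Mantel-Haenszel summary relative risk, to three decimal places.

1.887

RR_MH = Σ(aᵢ·n₀ᵢ/nᵢ) / Σ(cᵢ·n₁ᵢ/nᵢ), with n₁ᵢ = aᵢ+bᵢ (exposed), n₀ᵢ = cᵢ+dᵢ (unexposed), nᵢ = n₁ᵢ+n₀ᵢ.
Stratum 1 (Low): n₁ = 92, n₀ = 381, n = 473; a·n₀/n = 79·381/473 = 63.6342; c·n₁/n = 145·92/473 = 28.2030
Stratum 2 (Middle): n₁ = 312, n₀ = 217, n = 529; a·n₀/n = 247·217/529 = 101.3214; c·n₁/n = 63·312/529 = 37.1569
Stratum 3 (High): n₁ = 352, n₀ = 376, n = 728; a·n₀/n = 248·376/728 = 128.0879; c·n₁/n = 186·352/728 = 89.9341
RR_MH = (63.6342 + 101.3214 + 128.0879) / (28.2030 + 37.1569 + 89.9341) = 293.0435 / 155.2939 = 1.88703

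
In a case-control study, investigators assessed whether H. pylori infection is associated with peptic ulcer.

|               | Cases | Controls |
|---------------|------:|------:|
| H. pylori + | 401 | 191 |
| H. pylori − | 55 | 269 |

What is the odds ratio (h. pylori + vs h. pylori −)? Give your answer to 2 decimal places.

10.27

Cells: a = 401, b = 191, c = 55, d = 269.
OR = (a·d)/(b·c) = (401 × 269) / (191 × 55) = 107869 / 10505 = 10.26835
The odds of peptic ulcer are about 10.27 times as high in the h. pylori + group.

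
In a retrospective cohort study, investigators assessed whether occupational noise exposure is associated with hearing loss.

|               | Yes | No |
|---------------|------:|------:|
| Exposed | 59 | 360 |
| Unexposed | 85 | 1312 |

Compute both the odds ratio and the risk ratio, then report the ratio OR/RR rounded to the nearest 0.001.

1.093

Cells: a = 59, b = 360, c = 85, d = 1312.
OR = (59·1312)/(360·85) = 77408/30600 = 2.52967
Risk in exposed = 59/419 = 0.14081; risk in unexposed = 85/1397 = 0.06084; RR = 2.31428
OR/RR = 2.52967 / 2.31428 = 1.09307
The outcome is not rare, so the OR lies further from 1 than the RR.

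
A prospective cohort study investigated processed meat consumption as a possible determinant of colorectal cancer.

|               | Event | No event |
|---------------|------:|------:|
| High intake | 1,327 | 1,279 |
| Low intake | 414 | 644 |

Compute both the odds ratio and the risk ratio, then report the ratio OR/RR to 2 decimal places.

Cells: a = 1327, b = 1279, c = 414, d = 644.
OR = (1327·644)/(1279·414) = 854588/529506 = 1.61393
Risk in exposed = 1327/2606 = 0.50921; risk in unexposed = 414/1058 = 0.39130; RR = 1.30131
OR/RR = 1.61393 / 1.30131 = 1.24024
The outcome is not rare, so the OR lies further from 1 than the RR.

1.24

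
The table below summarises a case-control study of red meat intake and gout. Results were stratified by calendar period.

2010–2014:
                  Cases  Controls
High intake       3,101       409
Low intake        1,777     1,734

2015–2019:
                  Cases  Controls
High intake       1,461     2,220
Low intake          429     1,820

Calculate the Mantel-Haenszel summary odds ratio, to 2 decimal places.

4.60

OR_MH = Σ(aᵢdᵢ/nᵢ) / Σ(bᵢcᵢ/nᵢ), where nᵢ is the stratum total.
Stratum 1 (2010–2014): n = 7021; a·d/n = 3101·1734/7021 = 765.8644; b·c/n = 409·1777/7021 = 103.5170
Stratum 2 (2015–2019): n = 5930; a·d/n = 1461·1820/5930 = 448.4013; b·c/n = 2220·429/5930 = 160.6037
OR_MH = (765.8644 + 448.4013) / (103.5170 + 160.6037) = 1214.2658 / 264.1207 = 4.59739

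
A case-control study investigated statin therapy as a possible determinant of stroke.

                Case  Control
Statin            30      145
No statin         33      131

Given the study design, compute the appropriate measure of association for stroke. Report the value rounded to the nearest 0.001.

Cells: a = 30, b = 145, c = 33, d = 131.
This is a case-control study: participants were sampled on outcome status, so risks in the source population cannot be estimated directly — relative risk is not valid here. The odds ratio is the appropriate measure.
OR = (a·d)/(b·c) = (30 × 131) / (145 × 33) = 3930 / 4785 = 0.82132

0.821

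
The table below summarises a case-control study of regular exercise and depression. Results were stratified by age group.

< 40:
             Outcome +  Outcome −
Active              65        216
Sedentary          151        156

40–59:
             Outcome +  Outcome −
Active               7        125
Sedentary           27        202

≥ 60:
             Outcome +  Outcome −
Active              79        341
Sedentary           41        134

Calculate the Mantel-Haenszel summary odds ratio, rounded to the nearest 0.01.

0.44

OR_MH = Σ(aᵢdᵢ/nᵢ) / Σ(bᵢcᵢ/nᵢ), where nᵢ is the stratum total.
Stratum 1 (< 40): n = 588; a·d/n = 65·156/588 = 17.2449; b·c/n = 216·151/588 = 55.4694
Stratum 2 (40–59): n = 361; a·d/n = 7·202/361 = 3.9169; b·c/n = 125·27/361 = 9.3490
Stratum 3 (≥ 60): n = 595; a·d/n = 79·134/595 = 17.7916; b·c/n = 341·41/595 = 23.4975
OR_MH = (17.2449 + 3.9169 + 17.7916) / (55.4694 + 9.3490 + 23.4975) = 38.9534 / 88.3159 = 0.44107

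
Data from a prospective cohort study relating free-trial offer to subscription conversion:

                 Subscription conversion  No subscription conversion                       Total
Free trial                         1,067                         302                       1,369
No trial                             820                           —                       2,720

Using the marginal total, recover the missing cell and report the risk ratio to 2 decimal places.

The missing cell is in the unexposed row: 2720 − 820 = 1900.
So a = 1067, b = 302, c = 820, d = 1900.
RR = [a/(a+b)] / [c/(c+d)] = (1067/1369) / (820/2720) = 0.77940/0.30147 = 2.58533

2.59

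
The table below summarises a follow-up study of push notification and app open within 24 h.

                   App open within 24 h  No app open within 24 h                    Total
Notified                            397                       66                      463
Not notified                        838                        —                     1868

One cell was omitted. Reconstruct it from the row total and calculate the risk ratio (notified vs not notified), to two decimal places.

1.91

The missing cell is in the unexposed row: 1868 − 838 = 1030.
So a = 397, b = 66, c = 838, d = 1030.
RR = [a/(a+b)] / [c/(c+d)] = (397/463) / (838/1868) = 0.85745/0.44861 = 1.91136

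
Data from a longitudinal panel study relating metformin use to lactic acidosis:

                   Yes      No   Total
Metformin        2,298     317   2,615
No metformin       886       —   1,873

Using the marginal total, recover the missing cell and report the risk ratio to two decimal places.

The missing cell is in the unexposed row: 1873 − 886 = 987.
So a = 2298, b = 317, c = 886, d = 987.
RR = [a/(a+b)] / [c/(c+d)] = (2298/2615) / (886/1873) = 0.87878/0.47304 = 1.85773

1.86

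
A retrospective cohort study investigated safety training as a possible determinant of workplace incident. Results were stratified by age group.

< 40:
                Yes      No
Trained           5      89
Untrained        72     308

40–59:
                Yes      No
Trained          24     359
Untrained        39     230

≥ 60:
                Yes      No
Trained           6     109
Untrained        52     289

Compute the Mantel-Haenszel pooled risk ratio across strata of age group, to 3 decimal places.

RR_MH = Σ(aᵢ·n₀ᵢ/nᵢ) / Σ(cᵢ·n₁ᵢ/nᵢ), with n₁ᵢ = aᵢ+bᵢ (exposed), n₀ᵢ = cᵢ+dᵢ (unexposed), nᵢ = n₁ᵢ+n₀ᵢ.
Stratum 1 (< 40): n₁ = 94, n₀ = 380, n = 474; a·n₀/n = 5·380/474 = 4.0084; c·n₁/n = 72·94/474 = 14.2785
Stratum 2 (40–59): n₁ = 383, n₀ = 269, n = 652; a·n₀/n = 24·269/652 = 9.9018; c·n₁/n = 39·383/652 = 22.9095
Stratum 3 (≥ 60): n₁ = 115, n₀ = 341, n = 456; a·n₀/n = 6·341/456 = 4.4868; c·n₁/n = 52·115/456 = 13.1140
RR_MH = (4.0084 + 9.9018 + 4.4868) / (14.2785 + 22.9095 + 13.1140) = 18.3971 / 50.3020 = 0.36573

0.366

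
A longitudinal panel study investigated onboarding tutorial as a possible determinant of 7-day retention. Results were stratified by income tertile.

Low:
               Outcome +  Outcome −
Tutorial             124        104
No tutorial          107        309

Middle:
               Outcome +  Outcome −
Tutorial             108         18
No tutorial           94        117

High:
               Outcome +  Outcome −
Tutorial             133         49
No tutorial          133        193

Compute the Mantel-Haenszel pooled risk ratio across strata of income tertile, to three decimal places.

RR_MH = Σ(aᵢ·n₀ᵢ/nᵢ) / Σ(cᵢ·n₁ᵢ/nᵢ), with n₁ᵢ = aᵢ+bᵢ (exposed), n₀ᵢ = cᵢ+dᵢ (unexposed), nᵢ = n₁ᵢ+n₀ᵢ.
Stratum 1 (Low): n₁ = 228, n₀ = 416, n = 644; a·n₀/n = 124·416/644 = 80.0994; c·n₁/n = 107·228/644 = 37.8820
Stratum 2 (Middle): n₁ = 126, n₀ = 211, n = 337; a·n₀/n = 108·211/337 = 67.6202; c·n₁/n = 94·126/337 = 35.1454
Stratum 3 (High): n₁ = 182, n₀ = 326, n = 508; a·n₀/n = 133·326/508 = 85.3504; c·n₁/n = 133·182/508 = 47.6496
RR_MH = (80.0994 + 67.6202 + 85.3504) / (37.8820 + 35.1454 + 47.6496) = 233.0700 / 120.6770 = 1.93135

1.931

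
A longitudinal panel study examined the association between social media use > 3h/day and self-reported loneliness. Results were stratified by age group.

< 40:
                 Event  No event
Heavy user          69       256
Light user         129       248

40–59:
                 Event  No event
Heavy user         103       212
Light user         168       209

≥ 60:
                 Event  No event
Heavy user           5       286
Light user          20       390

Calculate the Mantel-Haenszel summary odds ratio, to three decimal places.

OR_MH = Σ(aᵢdᵢ/nᵢ) / Σ(bᵢcᵢ/nᵢ), where nᵢ is the stratum total.
Stratum 1 (< 40): n = 702; a·d/n = 69·248/702 = 24.3761; b·c/n = 256·129/702 = 47.0427
Stratum 2 (40–59): n = 692; a·d/n = 103·209/692 = 31.1084; b·c/n = 212·168/692 = 51.4682
Stratum 3 (≥ 60): n = 701; a·d/n = 5·390/701 = 2.7817; b·c/n = 286·20/701 = 8.1598
OR_MH = (24.3761 + 31.1084 + 2.7817) / (47.0427 + 51.4682 + 8.1598) = 58.2662 / 106.6707 = 0.54622

0.546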